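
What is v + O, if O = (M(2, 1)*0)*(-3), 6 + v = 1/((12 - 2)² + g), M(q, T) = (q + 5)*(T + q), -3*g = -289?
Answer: -3531/589 ≈ -5.9949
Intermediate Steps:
g = 289/3 (g = -⅓*(-289) = 289/3 ≈ 96.333)
M(q, T) = (5 + q)*(T + q)
v = -3531/589 (v = -6 + 1/((12 - 2)² + 289/3) = -6 + 1/(10² + 289/3) = -6 + 1/(100 + 289/3) = -6 + 1/(589/3) = -6 + 3/589 = -3531/589 ≈ -5.9949)
O = 0 (O = ((2² + 5*1 + 5*2 + 1*2)*0)*(-3) = ((4 + 5 + 10 + 2)*0)*(-3) = (21*0)*(-3) = 0*(-3) = 0)
v + O = -3531/589 + 0 = -3531/589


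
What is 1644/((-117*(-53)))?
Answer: 548/2067 ≈ 0.26512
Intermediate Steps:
1644/((-117*(-53))) = 1644/6201 = 1644*(1/6201) = 548/2067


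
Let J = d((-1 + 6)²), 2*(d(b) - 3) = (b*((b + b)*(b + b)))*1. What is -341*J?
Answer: -10657273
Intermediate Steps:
d(b) = 3 + 2*b³ (d(b) = 3 + ((b*((b + b)*(b + b)))*1)/2 = 3 + ((b*((2*b)*(2*b)))*1)/2 = 3 + ((b*(4*b²))*1)/2 = 3 + ((4*b³)*1)/2 = 3 + (4*b³)/2 = 3 + 2*b³)
J = 31253 (J = 3 + 2*((-1 + 6)²)³ = 3 + 2*(5²)³ = 3 + 2*25³ = 3 + 2*15625 = 3 + 31250 = 31253)
-341*J = -341*31253 = -10657273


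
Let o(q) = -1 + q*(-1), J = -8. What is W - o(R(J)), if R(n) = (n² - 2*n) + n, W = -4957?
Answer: -4884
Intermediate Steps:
R(n) = n² - n
o(q) = -1 - q
W - o(R(J)) = -4957 - (-1 - (-8)*(-1 - 8)) = -4957 - (-1 - (-8)*(-9)) = -4957 - (-1 - 1*72) = -4957 - (-1 - 72) = -4957 - 1*(-73) = -4957 + 73 = -4884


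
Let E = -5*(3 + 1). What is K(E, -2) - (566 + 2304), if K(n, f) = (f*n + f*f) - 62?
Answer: -2888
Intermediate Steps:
E = -20 (E = -5*4 = -20)
K(n, f) = -62 + f² + f*n (K(n, f) = (f*n + f²) - 62 = (f² + f*n) - 62 = -62 + f² + f*n)
K(E, -2) - (566 + 2304) = (-62 + (-2)² - 2*(-20)) - (566 + 2304) = (-62 + 4 + 40) - 1*2870 = -18 - 2870 = -2888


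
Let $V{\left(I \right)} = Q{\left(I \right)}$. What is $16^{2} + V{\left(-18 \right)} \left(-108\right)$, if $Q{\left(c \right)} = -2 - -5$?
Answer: $-68$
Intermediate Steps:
$Q{\left(c \right)} = 3$ ($Q{\left(c \right)} = -2 + 5 = 3$)
$V{\left(I \right)} = 3$
$16^{2} + V{\left(-18 \right)} \left(-108\right) = 16^{2} + 3 \left(-108\right) = 256 - 324 = -68$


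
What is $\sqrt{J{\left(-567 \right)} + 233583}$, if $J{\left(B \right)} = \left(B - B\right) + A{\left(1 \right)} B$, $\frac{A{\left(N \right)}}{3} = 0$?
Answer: $7 \sqrt{4767} \approx 483.3$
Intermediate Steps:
$A{\left(N \right)} = 0$ ($A{\left(N \right)} = 3 \cdot 0 = 0$)
$J{\left(B \right)} = 0$ ($J{\left(B \right)} = \left(B - B\right) + 0 B = 0 + 0 = 0$)
$\sqrt{J{\left(-567 \right)} + 233583} = \sqrt{0 + 233583} = \sqrt{233583} = 7 \sqrt{4767}$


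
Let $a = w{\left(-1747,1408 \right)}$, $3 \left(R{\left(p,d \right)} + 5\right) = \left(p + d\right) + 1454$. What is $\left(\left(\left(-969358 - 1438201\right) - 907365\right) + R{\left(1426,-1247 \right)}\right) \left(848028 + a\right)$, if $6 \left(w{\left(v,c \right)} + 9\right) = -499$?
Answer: $- \frac{25293469718855}{9} \approx -2.8104 \cdot 10^{12}$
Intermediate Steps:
$w{\left(v,c \right)} = - \frac{553}{6}$ ($w{\left(v,c \right)} = -9 + \frac{1}{6} \left(-499\right) = -9 - \frac{499}{6} = - \frac{553}{6}$)
$R{\left(p,d \right)} = \frac{1439}{3} + \frac{d}{3} + \frac{p}{3}$ ($R{\left(p,d \right)} = -5 + \frac{\left(p + d\right) + 1454}{3} = -5 + \frac{\left(d + p\right) + 1454}{3} = -5 + \frac{1454 + d + p}{3} = -5 + \left(\frac{1454}{3} + \frac{d}{3} + \frac{p}{3}\right) = \frac{1439}{3} + \frac{d}{3} + \frac{p}{3}$)
$a = - \frac{553}{6} \approx -92.167$
$\left(\left(\left(-969358 - 1438201\right) - 907365\right) + R{\left(1426,-1247 \right)}\right) \left(848028 + a\right) = \left(\left(\left(-969358 - 1438201\right) - 907365\right) + \left(\frac{1439}{3} + \frac{1}{3} \left(-1247\right) + \frac{1}{3} \cdot 1426\right)\right) \left(848028 - \frac{553}{6}\right) = \left(\left(-2407559 - 907365\right) + \left(\frac{1439}{3} - \frac{1247}{3} + \frac{1426}{3}\right)\right) \frac{5087615}{6} = \left(-3314924 + \frac{1618}{3}\right) \frac{5087615}{6} = \left(- \frac{9943154}{3}\right) \frac{5087615}{6} = - \frac{25293469718855}{9}$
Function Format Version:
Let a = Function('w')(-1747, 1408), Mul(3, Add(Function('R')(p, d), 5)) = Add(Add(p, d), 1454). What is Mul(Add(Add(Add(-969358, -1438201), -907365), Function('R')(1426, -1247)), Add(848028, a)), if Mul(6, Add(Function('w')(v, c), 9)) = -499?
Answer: Rational(-25293469718855, 9) ≈ -2.8104e+12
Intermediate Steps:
Function('w')(v, c) = Rational(-553, 6) (Function('w')(v, c) = Add(-9, Mul(Rational(1, 6), -499)) = Add(-9, Rational(-499, 6)) = Rational(-553, 6))
Function('R')(p, d) = Add(Rational(1439, 3), Mul(Rational(1, 3), d), Mul(Rational(1, 3), p)) (Function('R')(p, d) = Add(-5, Mul(Rational(1, 3), Add(Add(p, d), 1454))) = Add(-5, Mul(Rational(1, 3), Add(Add(d, p), 1454))) = Add(-5, Mul(Rational(1, 3), Add(1454, d, p))) = Add(-5, Add(Rational(1454, 3), Mul(Rational(1, 3), d), Mul(Rational(1, 3), p))) = Add(Rational(1439, 3), Mul(Rational(1, 3), d), Mul(Rational(1, 3), p)))
a = Rational(-553, 6) ≈ -92.167
Mul(Add(Add(Add(-969358, -1438201), -907365), Function('R')(1426, -1247)), Add(848028, a)) = Mul(Add(Add(Add(-969358, -1438201), -907365), Add(Rational(1439, 3), Mul(Rational(1, 3), -1247), Mul(Rational(1, 3), 1426))), Add(848028, Rational(-553, 6))) = Mul(Add(Add(-2407559, -907365), Add(Rational(1439, 3), Rational(-1247, 3), Rational(1426, 3))), Rational(5087615, 6)) = Mul(Add(-3314924, Rational(1618, 3)), Rational(5087615, 6)) = Mul(Rational(-9943154, 3), Rational(5087615, 6)) = Rational(-25293469718855, 9)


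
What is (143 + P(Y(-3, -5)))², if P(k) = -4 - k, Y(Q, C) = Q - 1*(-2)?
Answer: 19600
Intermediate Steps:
Y(Q, C) = 2 + Q (Y(Q, C) = Q + 2 = 2 + Q)
(143 + P(Y(-3, -5)))² = (143 + (-4 - (2 - 3)))² = (143 + (-4 - 1*(-1)))² = (143 + (-4 + 1))² = (143 - 3)² = 140² = 19600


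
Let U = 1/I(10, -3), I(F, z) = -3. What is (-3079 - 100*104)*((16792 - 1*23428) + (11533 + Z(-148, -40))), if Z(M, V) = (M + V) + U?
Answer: -63468118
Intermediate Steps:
U = -⅓ (U = 1/(-3) = -⅓ ≈ -0.33333)
Z(M, V) = -⅓ + M + V (Z(M, V) = (M + V) - ⅓ = -⅓ + M + V)
(-3079 - 100*104)*((16792 - 1*23428) + (11533 + Z(-148, -40))) = (-3079 - 100*104)*((16792 - 1*23428) + (11533 + (-⅓ - 148 - 40))) = (-3079 - 10400)*((16792 - 23428) + (11533 - 565/3)) = -13479*(-6636 + 34034/3) = -13479*14126/3 = -63468118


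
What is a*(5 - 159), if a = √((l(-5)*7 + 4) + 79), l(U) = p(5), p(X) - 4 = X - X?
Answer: -154*√111 ≈ -1622.5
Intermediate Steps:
p(X) = 4 (p(X) = 4 + (X - X) = 4 + 0 = 4)
l(U) = 4
a = √111 (a = √((4*7 + 4) + 79) = √((28 + 4) + 79) = √(32 + 79) = √111 ≈ 10.536)
a*(5 - 159) = √111*(5 - 159) = √111*(-154) = -154*√111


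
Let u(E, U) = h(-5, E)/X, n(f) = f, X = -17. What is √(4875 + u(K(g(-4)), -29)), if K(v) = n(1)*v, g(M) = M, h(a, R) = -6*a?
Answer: 3*√156485/17 ≈ 69.809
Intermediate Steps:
K(v) = v (K(v) = 1*v = v)
u(E, U) = -30/17 (u(E, U) = -6*(-5)/(-17) = 30*(-1/17) = -30/17)
√(4875 + u(K(g(-4)), -29)) = √(4875 - 30/17) = √(82845/17) = 3*√156485/17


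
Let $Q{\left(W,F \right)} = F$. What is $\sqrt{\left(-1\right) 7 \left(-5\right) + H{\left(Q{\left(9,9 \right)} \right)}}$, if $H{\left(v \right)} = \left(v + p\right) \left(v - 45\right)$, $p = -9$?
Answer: $\sqrt{35} \approx 5.9161$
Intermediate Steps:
$H{\left(v \right)} = \left(-45 + v\right) \left(-9 + v\right)$ ($H{\left(v \right)} = \left(v - 9\right) \left(v - 45\right) = \left(-9 + v\right) \left(-45 + v\right) = \left(-45 + v\right) \left(-9 + v\right)$)
$\sqrt{\left(-1\right) 7 \left(-5\right) + H{\left(Q{\left(9,9 \right)} \right)}} = \sqrt{\left(-1\right) 7 \left(-5\right) + \left(405 + 9^{2} - 486\right)} = \sqrt{\left(-7\right) \left(-5\right) + \left(405 + 81 - 486\right)} = \sqrt{35 + 0} = \sqrt{35}$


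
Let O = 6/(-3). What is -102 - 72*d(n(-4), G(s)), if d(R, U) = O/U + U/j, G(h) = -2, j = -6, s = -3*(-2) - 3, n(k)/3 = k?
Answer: -198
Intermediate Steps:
n(k) = 3*k
s = 3 (s = 6 - 3 = 3)
O = -2 (O = 6*(-⅓) = -2)
d(R, U) = -2/U - U/6 (d(R, U) = -2/U + U/(-6) = -2/U + U*(-⅙) = -2/U - U/6)
-102 - 72*d(n(-4), G(s)) = -102 - 72*(-2/(-2) - ⅙*(-2)) = -102 - 72*(-2*(-½) + ⅓) = -102 - 72*(1 + ⅓) = -102 - 72*4/3 = -102 - 96 = -198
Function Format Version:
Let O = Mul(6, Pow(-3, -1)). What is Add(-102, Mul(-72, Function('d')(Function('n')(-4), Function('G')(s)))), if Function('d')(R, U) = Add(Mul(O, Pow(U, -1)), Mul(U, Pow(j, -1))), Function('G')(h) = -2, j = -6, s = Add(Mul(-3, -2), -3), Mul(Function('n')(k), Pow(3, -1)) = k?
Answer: -198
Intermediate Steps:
Function('n')(k) = Mul(3, k)
s = 3 (s = Add(6, -3) = 3)
O = -2 (O = Mul(6, Rational(-1, 3)) = -2)
Function('d')(R, U) = Add(Mul(-2, Pow(U, -1)), Mul(Rational(-1, 6), U)) (Function('d')(R, U) = Add(Mul(-2, Pow(U, -1)), Mul(U, Pow(-6, -1))) = Add(Mul(-2, Pow(U, -1)), Mul(U, Rational(-1, 6))) = Add(Mul(-2, Pow(U, -1)), Mul(Rational(-1, 6), U)))
Add(-102, Mul(-72, Function('d')(Function('n')(-4), Function('G')(s)))) = Add(-102, Mul(-72, Add(Mul(-2, Pow(-2, -1)), Mul(Rational(-1, 6), -2)))) = Add(-102, Mul(-72, Add(Mul(-2, Rational(-1, 2)), Rational(1, 3)))) = Add(-102, Mul(-72, Add(1, Rational(1, 3)))) = Add(-102, Mul(-72, Rational(4, 3))) = Add(-102, -96) = -198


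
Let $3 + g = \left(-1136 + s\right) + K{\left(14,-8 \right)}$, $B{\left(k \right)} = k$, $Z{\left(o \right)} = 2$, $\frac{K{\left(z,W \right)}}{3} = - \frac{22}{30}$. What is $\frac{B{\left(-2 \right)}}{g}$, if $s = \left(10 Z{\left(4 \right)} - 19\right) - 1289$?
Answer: $\frac{5}{6073} \approx 0.00082332$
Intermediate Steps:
$K{\left(z,W \right)} = - \frac{11}{5}$ ($K{\left(z,W \right)} = 3 \left(- \frac{22}{30}\right) = 3 \left(\left(-22\right) \frac{1}{30}\right) = 3 \left(- \frac{11}{15}\right) = - \frac{11}{5}$)
$s = -1288$ ($s = \left(10 \cdot 2 - 19\right) - 1289 = \left(20 - 19\right) - 1289 = 1 - 1289 = -1288$)
$g = - \frac{12146}{5}$ ($g = -3 - \frac{12131}{5} = - \frac{12146}{5} \approx -2429.2$)
$\frac{B{\left(-2 \right)}}{g} = - \frac{2}{- \frac{12146}{5}} = \left(-2\right) \left(- \frac{5}{12146}\right) = \frac{5}{6073}$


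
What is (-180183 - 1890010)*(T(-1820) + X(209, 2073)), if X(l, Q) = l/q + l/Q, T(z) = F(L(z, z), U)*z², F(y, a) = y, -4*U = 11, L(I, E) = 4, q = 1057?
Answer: -60101858577759775610/2191161 ≈ -2.7429e+13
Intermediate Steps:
U = -11/4 (U = -¼*11 = -11/4 ≈ -2.7500)
T(z) = 4*z²
X(l, Q) = l/1057 + l/Q
(-180183 - 1890010)*(T(-1820) + X(209, 2073)) = (-180183 - 1890010)*(4*(-1820)² + ((1/1057)*209 + 209/2073)) = -2070193*(4*3312400 + (209/1057 + 209*(1/2073))) = -2070193*(13249600 + (209/1057 + 209/2073)) = -2070193*(13249600 + 654170/2191161) = -2070193*29032007439770/2191161 = -60101858577759775610/2191161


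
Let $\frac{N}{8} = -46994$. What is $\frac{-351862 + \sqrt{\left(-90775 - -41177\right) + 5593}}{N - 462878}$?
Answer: $\frac{175931}{419415} - \frac{i \sqrt{44005}}{838830} \approx 0.41947 - 0.00025008 i$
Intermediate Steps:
$N = -375952$ ($N = 8 \left(-46994\right) = -375952$)
$\frac{-351862 + \sqrt{\left(-90775 - -41177\right) + 5593}}{N - 462878} = \frac{-351862 + \sqrt{\left(-90775 - -41177\right) + 5593}}{-375952 - 462878} = \frac{-351862 + \sqrt{\left(-90775 + 41177\right) + 5593}}{-838830} = \left(-351862 + \sqrt{-49598 + 5593}\right) \left(- \frac{1}{838830}\right) = \left(-351862 + \sqrt{-44005}\right) \left(- \frac{1}{838830}\right) = \left(-351862 + i \sqrt{44005}\right) \left(- \frac{1}{838830}\right) = \frac{175931}{419415} - \frac{i \sqrt{44005}}{838830}$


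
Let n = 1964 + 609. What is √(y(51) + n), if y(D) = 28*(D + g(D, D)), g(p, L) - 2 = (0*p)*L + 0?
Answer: √4057 ≈ 63.695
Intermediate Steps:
n = 2573
g(p, L) = 2 (g(p, L) = 2 + ((0*p)*L + 0) = 2 + (0*L + 0) = 2 + (0 + 0) = 2 + 0 = 2)
y(D) = 56 + 28*D (y(D) = 28*(D + 2) = 28*(2 + D) = 56 + 28*D)
√(y(51) + n) = √((56 + 28*51) + 2573) = √((56 + 1428) + 2573) = √(1484 + 2573) = √4057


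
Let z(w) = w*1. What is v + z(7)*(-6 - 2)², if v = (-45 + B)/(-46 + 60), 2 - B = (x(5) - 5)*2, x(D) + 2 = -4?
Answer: 893/2 ≈ 446.50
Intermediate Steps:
x(D) = -6 (x(D) = -2 - 4 = -6)
B = 24 (B = 2 - (-6 - 5)*2 = 2 - (-11)*2 = 2 - 1*(-22) = 2 + 22 = 24)
z(w) = w
v = -3/2 (v = (-45 + 24)/(-46 + 60) = -21/14 = -21*1/14 = -3/2 ≈ -1.5000)
v + z(7)*(-6 - 2)² = -3/2 + 7*(-6 - 2)² = -3/2 + 7*(-8)² = -3/2 + 7*64 = -3/2 + 448 = 893/2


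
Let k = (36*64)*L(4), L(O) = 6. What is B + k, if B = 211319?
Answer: 225143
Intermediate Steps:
k = 13824 (k = (36*64)*6 = 2304*6 = 13824)
B + k = 211319 + 13824 = 225143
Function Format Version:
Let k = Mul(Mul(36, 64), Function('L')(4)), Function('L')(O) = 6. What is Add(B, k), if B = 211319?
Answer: 225143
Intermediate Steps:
k = 13824 (k = Mul(Mul(36, 64), 6) = Mul(2304, 6) = 13824)
Add(B, k) = Add(211319, 13824) = 225143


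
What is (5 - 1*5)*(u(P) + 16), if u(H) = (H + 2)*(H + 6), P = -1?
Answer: 0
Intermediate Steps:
u(H) = (2 + H)*(6 + H)
(5 - 1*5)*(u(P) + 16) = (5 - 1*5)*((12 + (-1)² + 8*(-1)) + 16) = (5 - 5)*((12 + 1 - 8) + 16) = 0*(5 + 16) = 0*21 = 0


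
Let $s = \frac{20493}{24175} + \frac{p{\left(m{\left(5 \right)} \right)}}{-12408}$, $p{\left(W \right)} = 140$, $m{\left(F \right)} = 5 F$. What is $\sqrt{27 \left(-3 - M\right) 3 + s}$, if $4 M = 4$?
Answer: $\frac{i \sqrt{72694066958720526}}{14998170} \approx 17.977 i$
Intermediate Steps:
$M = 1$ ($M = \frac{1}{4} \cdot 4 = 1$)
$s = \frac{62723161}{74990850}$ ($s = \frac{20493}{24175} + \frac{140}{-12408} = 20493 \cdot \frac{1}{24175} + 140 \left(- \frac{1}{12408}\right) = \frac{20493}{24175} - \frac{35}{3102} = \frac{62723161}{74990850} \approx 0.83641$)
$\sqrt{27 \left(-3 - M\right) 3 + s} = \sqrt{27 \left(-3 - 1\right) 3 + \frac{62723161}{74990850}} = \sqrt{27 \left(-4\right) 3 + \frac{62723161}{74990850}} = \sqrt{\left(-108\right) 3 + \frac{62723161}{74990850}} = \sqrt{-324 + \frac{62723161}{74990850}} = \sqrt{- \frac{24234312239}{74990850}} = \frac{i \sqrt{72694066958720526}}{14998170}$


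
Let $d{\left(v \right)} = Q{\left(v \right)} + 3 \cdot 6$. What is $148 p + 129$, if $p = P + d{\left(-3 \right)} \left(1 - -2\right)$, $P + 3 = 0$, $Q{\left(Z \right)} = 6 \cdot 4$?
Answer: $18333$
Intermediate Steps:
$Q{\left(Z \right)} = 24$
$d{\left(v \right)} = 42$ ($d{\left(v \right)} = 24 + 3 \cdot 6 = 24 + 18 = 42$)
$P = -3$ ($P = -3 + 0 = -3$)
$p = 123$ ($p = -3 + 42 \left(1 - -2\right) = -3 + 42 \left(1 + 2\right) = -3 + 42 \cdot 3 = -3 + 126 = 123$)
$148 p + 129 = 148 \cdot 123 + 129 = 18204 + 129 = 18333$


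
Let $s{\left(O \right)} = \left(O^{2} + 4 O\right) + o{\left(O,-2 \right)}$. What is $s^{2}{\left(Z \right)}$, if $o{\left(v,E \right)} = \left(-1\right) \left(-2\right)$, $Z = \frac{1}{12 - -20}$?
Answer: $\frac{4739329}{1048576} \approx 4.5198$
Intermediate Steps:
$Z = \frac{1}{32}$ ($Z = \frac{1}{12 + 20} = \frac{1}{32} \approx 0.03125$)
$o{\left(v,E \right)} = 2$
$s{\left(O \right)} = 2 + O^{2} + 4 O$ ($s{\left(O \right)} = \left(O^{2} + 4 O\right) + 2 = 2 + O^{2} + 4 O$)
$s^{2}{\left(Z \right)} = \left(2 + \left(\frac{1}{32}\right)^{2} + 4 \cdot \frac{1}{32}\right)^{2} = \left(2 + \frac{1}{1024} + \frac{1}{8}\right)^{2} = \left(\frac{2177}{1024}\right)^{2} = \frac{4739329}{1048576}$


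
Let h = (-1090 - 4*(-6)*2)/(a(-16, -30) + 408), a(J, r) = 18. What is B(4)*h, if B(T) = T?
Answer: -2084/213 ≈ -9.7840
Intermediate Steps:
h = -521/213 (h = (-1090 - 4*(-6)*2)/(18 + 408) = (-1090 + 24*2)/426 = (-1090 + 48)*(1/426) = -1042*1/426 = -521/213 ≈ -2.4460)
B(4)*h = 4*(-521/213) = -2084/213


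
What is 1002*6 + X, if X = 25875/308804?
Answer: 1856555523/308804 ≈ 6012.1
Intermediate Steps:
X = 25875/308804 (X = 25875*(1/308804) = 25875/308804 ≈ 0.083791)
1002*6 + X = 1002*6 + 25875/308804 = 6012 + 25875/308804 = 1856555523/308804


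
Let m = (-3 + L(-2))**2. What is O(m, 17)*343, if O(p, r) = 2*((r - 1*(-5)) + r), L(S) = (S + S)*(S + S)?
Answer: 26754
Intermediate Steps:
L(S) = 4*S**2 (L(S) = (2*S)*(2*S) = 4*S**2)
m = 169 (m = (-3 + 4*(-2)**2)**2 = (-3 + 4*4)**2 = (-3 + 16)**2 = 13**2 = 169)
O(p, r) = 10 + 4*r (O(p, r) = 2*((r + 5) + r) = 2*((5 + r) + r) = 2*(5 + 2*r) = 10 + 4*r)
O(m, 17)*343 = (10 + 4*17)*343 = (10 + 68)*343 = 78*343 = 26754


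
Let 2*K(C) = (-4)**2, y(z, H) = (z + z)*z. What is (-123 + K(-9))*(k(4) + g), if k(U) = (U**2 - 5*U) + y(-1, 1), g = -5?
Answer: 805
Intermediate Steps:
y(z, H) = 2*z**2 (y(z, H) = (2*z)*z = 2*z**2)
K(C) = 8 (K(C) = (1/2)*(-4)**2 = (1/2)*16 = 8)
k(U) = 2 + U**2 - 5*U (k(U) = (U**2 - 5*U) + 2*(-1)**2 = (U**2 - 5*U) + 2*1 = (U**2 - 5*U) + 2 = 2 + U**2 - 5*U)
(-123 + K(-9))*(k(4) + g) = (-123 + 8)*((2 + 4**2 - 5*4) - 5) = -115*((2 + 16 - 20) - 5) = -115*(-2 - 5) = -115*(-7) = 805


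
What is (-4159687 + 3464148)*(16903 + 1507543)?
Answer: -1060311646394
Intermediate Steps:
(-4159687 + 3464148)*(16903 + 1507543) = -695539*1524446 = -1060311646394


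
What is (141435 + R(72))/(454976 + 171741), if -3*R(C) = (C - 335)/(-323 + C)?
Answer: 106500292/471917901 ≈ 0.22568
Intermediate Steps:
R(C) = -(-335 + C)/(3*(-323 + C)) (R(C) = -(C - 335)/(3*(-323 + C)) = -(-335 + C)/(3*(-323 + C)))
(141435 + R(72))/(454976 + 171741) = (141435 + (335 - 1*72)/(3*(-323 + 72)))/(454976 + 171741) = (141435 + (⅓)*(335 - 72)/(-251))/626717 = (141435 + (⅓)*(-1/251)*263)*(1/626717) = (141435 - 263/753)*(1/626717) = (106500292/753)*(1/626717) = 106500292/471917901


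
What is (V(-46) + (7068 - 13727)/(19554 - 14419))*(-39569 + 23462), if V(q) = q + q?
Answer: 593578881/395 ≈ 1.5027e+6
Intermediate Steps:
V(q) = 2*q
(V(-46) + (7068 - 13727)/(19554 - 14419))*(-39569 + 23462) = (2*(-46) + (7068 - 13727)/(19554 - 14419))*(-39569 + 23462) = (-92 - 6659/5135)*(-16107) = -479079/5135*(-16107) = 593578881/395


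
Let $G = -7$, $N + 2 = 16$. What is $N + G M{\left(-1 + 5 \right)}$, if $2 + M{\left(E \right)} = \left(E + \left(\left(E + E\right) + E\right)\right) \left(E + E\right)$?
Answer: $-868$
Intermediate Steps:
$N = 14$ ($N = -2 + 16 = 14$)
$M{\left(E \right)} = -2 + 8 E^{2}$ ($M{\left(E \right)} = -2 + \left(E + \left(\left(E + E\right) + E\right)\right) \left(E + E\right) = -2 + \left(E + \left(2 E + E\right)\right) 2 E = -2 + \left(E + 3 E\right) 2 E = -2 + 4 E 2 E = -2 + 8 E^{2}$)
$N + G M{\left(-1 + 5 \right)} = 14 - 7 \left(-2 + 8 \left(-1 + 5\right)^{2}\right) = 14 - 7 \left(-2 + 8 \cdot 4^{2}\right) = 14 - 7 \left(-2 + 8 \cdot 16\right) = 14 - 7 \left(-2 + 128\right) = 14 - 882 = -868$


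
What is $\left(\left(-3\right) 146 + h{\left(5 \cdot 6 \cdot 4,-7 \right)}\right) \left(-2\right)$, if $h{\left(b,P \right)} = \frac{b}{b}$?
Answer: $874$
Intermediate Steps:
$h{\left(b,P \right)} = 1$
$\left(\left(-3\right) 146 + h{\left(5 \cdot 6 \cdot 4,-7 \right)}\right) \left(-2\right) = \left(\left(-3\right) 146 + 1\right) \left(-2\right) = \left(-438 + 1\right) \left(-2\right) = \left(-437\right) \left(-2\right) = 874$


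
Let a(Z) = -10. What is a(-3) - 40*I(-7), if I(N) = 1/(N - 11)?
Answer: -70/9 ≈ -7.7778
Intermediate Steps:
I(N) = 1/(-11 + N)
a(-3) - 40*I(-7) = -10 - 40/(-11 - 7) = -10 - 40/(-18) = -10 - 40*(-1/18) = -10 + 20/9 = -70/9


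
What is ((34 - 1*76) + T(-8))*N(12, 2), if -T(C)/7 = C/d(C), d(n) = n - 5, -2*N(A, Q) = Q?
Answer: 602/13 ≈ 46.308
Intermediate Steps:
N(A, Q) = -Q/2
d(n) = -5 + n
T(C) = -7*C/(-5 + C)
((34 - 1*76) + T(-8))*N(12, 2) = ((34 - 1*76) - 7*(-8)/(-5 - 8))*(-½*2) = ((34 - 76) - 7*(-8)/(-13))*(-1) = (-42 - 7*(-8)*(-1/13))*(-1) = (-42 - 56/13)*(-1) = -602/13*(-1) = 602/13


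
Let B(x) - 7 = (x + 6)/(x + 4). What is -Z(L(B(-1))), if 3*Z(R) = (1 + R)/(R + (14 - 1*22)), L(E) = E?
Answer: -29/6 ≈ -4.8333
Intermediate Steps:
B(x) = 7 + (6 + x)/(4 + x) (B(x) = 7 + (x + 6)/(x + 4) = 7 + (6 + x)/(4 + x))
Z(R) = (1 + R)/(3*(-8 + R)) (Z(R) = ((1 + R)/(R + (14 - 1*22)))/3 = ((1 + R)/(R + (14 - 22)))/3 = ((1 + R)/(R - 8))/3 = ((1 + R)/(-8 + R))/3 = (1 + R)/(3*(-8 + R)))
-Z(L(B(-1))) = -(1 + 2*(17 + 4*(-1))/(4 - 1))/(3*(-8 + 2*(17 + 4*(-1))/(4 - 1))) = -(1 + 2*(17 - 4)/3)/(3*(-8 + 2*(17 - 4)/3)) = -(1 + 2*(⅓)*13)/(3*(-8 + 2*(⅓)*13)) = -(1 + 26/3)/(3*(-8 + 26/3)) = -29/(3*⅔*3) = -3*29/(3*2*3) = -1*29/6 = -29/6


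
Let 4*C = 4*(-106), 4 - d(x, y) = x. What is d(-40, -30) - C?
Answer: 150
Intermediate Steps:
d(x, y) = 4 - x
C = -106 (C = (4*(-106))/4 = (1/4)*(-424) = -106)
d(-40, -30) - C = (4 - 1*(-40)) - 1*(-106) = (4 + 40) + 106 = 44 + 106 = 150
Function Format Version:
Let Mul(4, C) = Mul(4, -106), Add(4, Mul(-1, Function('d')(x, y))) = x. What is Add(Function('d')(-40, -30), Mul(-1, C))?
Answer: 150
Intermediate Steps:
Function('d')(x, y) = Add(4, Mul(-1, x))
C = -106 (C = Mul(Rational(1, 4), Mul(4, -106)) = Mul(Rational(1, 4), -424) = -106)
Add(Function('d')(-40, -30), Mul(-1, C)) = Add(Add(4, Mul(-1, -40)), Mul(-1, -106)) = Add(Add(4, 40), 106) = Add(44, 106) = 150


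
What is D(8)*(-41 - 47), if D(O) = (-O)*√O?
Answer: 1408*√2 ≈ 1991.2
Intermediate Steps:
D(O) = -O^(3/2)
D(8)*(-41 - 47) = (-8^(3/2))*(-41 - 47) = -16*√2*(-88) = 1408*√2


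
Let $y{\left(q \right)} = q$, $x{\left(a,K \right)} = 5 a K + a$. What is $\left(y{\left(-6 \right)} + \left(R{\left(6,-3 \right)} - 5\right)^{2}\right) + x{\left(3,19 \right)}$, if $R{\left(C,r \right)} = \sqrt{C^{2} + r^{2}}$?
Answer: $352 - 30 \sqrt{5} \approx 284.92$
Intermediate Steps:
$x{\left(a,K \right)} = a + 5 K a$ ($x{\left(a,K \right)} = 5 K a + a = a + 5 K a$)
$\left(y{\left(-6 \right)} + \left(R{\left(6,-3 \right)} - 5\right)^{2}\right) + x{\left(3,19 \right)} = \left(-6 + \left(\sqrt{6^{2} + \left(-3\right)^{2}} - 5\right)^{2}\right) + 3 \left(1 + 5 \cdot 19\right) = \left(-6 + \left(\sqrt{36 + 9} - 5\right)^{2}\right) + 3 \left(1 + 95\right) = \left(-6 + \left(\sqrt{45} - 5\right)^{2}\right) + 3 \cdot 96 = \left(-6 + \left(3 \sqrt{5} - 5\right)^{2}\right) + 288 = \left(-6 + \left(-5 + 3 \sqrt{5}\right)^{2}\right) + 288 = 282 + \left(-5 + 3 \sqrt{5}\right)^{2}$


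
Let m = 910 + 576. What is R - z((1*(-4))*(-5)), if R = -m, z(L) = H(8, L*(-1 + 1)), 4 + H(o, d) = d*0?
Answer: -1482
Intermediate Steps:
m = 1486
H(o, d) = -4 (H(o, d) = -4 + d*0 = -4 + 0 = -4)
z(L) = -4
R = -1486 (R = -1*1486 = -1486)
R - z((1*(-4))*(-5)) = -1486 - 1*(-4) = -1486 + 4 = -1482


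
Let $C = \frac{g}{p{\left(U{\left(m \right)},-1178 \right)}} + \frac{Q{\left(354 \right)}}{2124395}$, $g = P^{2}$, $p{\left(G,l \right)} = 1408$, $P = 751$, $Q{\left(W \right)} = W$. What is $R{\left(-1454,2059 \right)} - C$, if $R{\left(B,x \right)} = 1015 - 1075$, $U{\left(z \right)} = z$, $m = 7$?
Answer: $- \frac{1377630292427}{2991148160} \approx -460.57$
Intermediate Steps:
$R{\left(B,x \right)} = -60$
$g = 564001$ ($g = 751^{2} = 564001$)
$C = \frac{1198161402827}{2991148160}$ ($C = \frac{564001}{1408} + \frac{354}{2124395} = \frac{1198161402827}{2991148160} \approx 400.57$)
$R{\left(-1454,2059 \right)} - C = -60 - \frac{1198161402827}{2991148160} = - \frac{1377630292427}{2991148160}$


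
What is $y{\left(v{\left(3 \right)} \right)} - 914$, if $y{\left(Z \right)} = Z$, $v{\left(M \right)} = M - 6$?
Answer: $-917$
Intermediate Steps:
$v{\left(M \right)} = -6 + M$ ($v{\left(M \right)} = M - 6 = -6 + M$)
$y{\left(v{\left(3 \right)} \right)} - 914 = \left(-6 + 3\right) - 914 = -3 - 914 = -917$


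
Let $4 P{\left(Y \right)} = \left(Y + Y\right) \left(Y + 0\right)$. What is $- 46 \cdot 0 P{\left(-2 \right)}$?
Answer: $0$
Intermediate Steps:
$P{\left(Y \right)} = \frac{Y^{2}}{2}$ ($P{\left(Y \right)} = \frac{\left(Y + Y\right) \left(Y + 0\right)}{4} = \frac{2 Y Y}{4} = \frac{2 Y^{2}}{4} = \frac{Y^{2}}{2}$)
$- 46 \cdot 0 P{\left(-2 \right)} = - 46 \cdot 0 \frac{\left(-2\right)^{2}}{2} = - 0 \cdot \frac{1}{2} \cdot 4 = - 0 \cdot 2 = \left(-1\right) 0 = 0$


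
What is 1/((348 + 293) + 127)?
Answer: 1/768 ≈ 0.0013021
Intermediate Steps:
1/((348 + 293) + 127) = 1/(641 + 127) = 1/768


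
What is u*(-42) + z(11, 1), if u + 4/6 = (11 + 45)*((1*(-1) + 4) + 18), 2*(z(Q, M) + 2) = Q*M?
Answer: -98721/2 ≈ -49361.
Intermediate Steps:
z(Q, M) = -2 + M*Q/2 (z(Q, M) = -2 + (Q*M)/2 = -2 + (M*Q)/2 = -2 + M*Q/2)
u = 3526/3 (u = -⅔ + (11 + 45)*((1*(-1) + 4) + 18) = -⅔ + 56*((-1 + 4) + 18) = -⅔ + 56*(3 + 18) = -⅔ + 56*21 = -⅔ + 1176 = 3526/3 ≈ 1175.3)
u*(-42) + z(11, 1) = (3526/3)*(-42) + (-2 + (½)*1*11) = -49364 + (-2 + 11/2) = -49364 + 7/2 = -98721/2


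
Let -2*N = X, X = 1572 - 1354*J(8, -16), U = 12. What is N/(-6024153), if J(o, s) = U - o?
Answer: -1922/6024153 ≈ -0.00031905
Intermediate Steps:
J(o, s) = 12 - o
X = -3844 (X = 1572 - 1354*(12 - 1*8) = 1572 - 1354*(12 - 8) = 1572 - 1354*4 = 1572 - 5416 = -3844)
N = 1922 (N = -½*(-3844) = 1922)
N/(-6024153) = 1922/(-6024153) = 1922*(-1/6024153) = -1922/6024153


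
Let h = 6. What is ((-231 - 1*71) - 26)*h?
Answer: -1968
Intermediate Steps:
((-231 - 1*71) - 26)*h = ((-231 - 1*71) - 26)*6 = ((-231 - 71) - 26)*6 = (-302 - 26)*6 = -328*6 = -1968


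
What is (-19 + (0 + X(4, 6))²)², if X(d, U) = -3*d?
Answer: 15625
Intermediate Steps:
(-19 + (0 + X(4, 6))²)² = (-19 + (0 - 3*4)²)² = (-19 + (0 - 12)²)² = (-19 + (-12)²)² = (-19 + 144)² = 125² = 15625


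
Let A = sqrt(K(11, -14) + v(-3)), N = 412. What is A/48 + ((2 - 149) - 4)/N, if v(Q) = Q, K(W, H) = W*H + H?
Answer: -151/412 + I*sqrt(19)/16 ≈ -0.3665 + 0.27243*I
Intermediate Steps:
K(W, H) = H + H*W (K(W, H) = H*W + H = H + H*W)
A = 3*I*sqrt(19) (A = sqrt(-14*(1 + 11) - 3) = sqrt(-14*12 - 3) = sqrt(-168 - 3) = sqrt(-171) = 3*I*sqrt(19) ≈ 13.077*I)
A/48 + ((2 - 149) - 4)/N = (3*I*sqrt(19))/48 + ((2 - 149) - 4)/412 = (3*I*sqrt(19))*(1/48) + (-147 - 4)*(1/412) = I*sqrt(19)/16 - 151*1/412 = I*sqrt(19)/16 - 151/412 = -151/412 + I*sqrt(19)/16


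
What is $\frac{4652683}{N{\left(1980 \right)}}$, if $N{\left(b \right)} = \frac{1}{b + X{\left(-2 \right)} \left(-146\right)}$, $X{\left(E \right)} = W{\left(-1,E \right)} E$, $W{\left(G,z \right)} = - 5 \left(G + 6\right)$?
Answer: $-24752273560$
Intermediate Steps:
$W{\left(G,z \right)} = -30 - 5 G$ ($W{\left(G,z \right)} = - 5 \left(6 + G\right) = -30 - 5 G$)
$X{\left(E \right)} = - 25 E$ ($X{\left(E \right)} = \left(-30 - -5\right) E = \left(-30 + 5\right) E = - 25 E$)
$N{\left(b \right)} = \frac{1}{-7300 + b}$ ($N{\left(b \right)} = \frac{1}{b + \left(-25\right) \left(-2\right) \left(-146\right)} = \frac{1}{b + 50 \left(-146\right)} = \frac{1}{b - 7300} = \frac{1}{-7300 + b}$)
$\frac{4652683}{N{\left(1980 \right)}} = \frac{4652683}{\frac{1}{-7300 + 1980}} = \frac{4652683}{\frac{1}{-5320}} = \frac{4652683}{- \frac{1}{5320}} = 4652683 \left(-5320\right) = -24752273560$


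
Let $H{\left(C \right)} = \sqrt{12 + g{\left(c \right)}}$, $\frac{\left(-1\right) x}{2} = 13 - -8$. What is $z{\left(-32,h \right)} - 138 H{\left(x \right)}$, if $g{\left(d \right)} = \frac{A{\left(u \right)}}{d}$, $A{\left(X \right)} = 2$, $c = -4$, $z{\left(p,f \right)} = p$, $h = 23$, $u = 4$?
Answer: $-32 - 69 \sqrt{46} \approx -499.98$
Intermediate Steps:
$g{\left(d \right)} = \frac{2}{d}$
$x = -42$ ($x = - 2 \left(13 - -8\right) = - 2 \left(13 + 8\right) = \left(-2\right) 21 = -42$)
$H{\left(C \right)} = \frac{\sqrt{46}}{2}$ ($H{\left(C \right)} = \sqrt{12 + \frac{2}{-4}} = \sqrt{12 + 2 \left(- \frac{1}{4}\right)} = \sqrt{12 - \frac{1}{2}} = \sqrt{\frac{23}{2}} = \frac{\sqrt{46}}{2}$)
$z{\left(-32,h \right)} - 138 H{\left(x \right)} = -32 - 138 \frac{\sqrt{46}}{2} = -32 - 69 \sqrt{46}$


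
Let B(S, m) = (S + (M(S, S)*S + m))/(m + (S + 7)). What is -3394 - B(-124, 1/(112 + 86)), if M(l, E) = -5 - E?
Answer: -81568249/23165 ≈ -3521.2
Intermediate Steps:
B(S, m) = (S + m + S*(-5 - S))/(7 + S + m) (B(S, m) = (S + ((-5 - S)*S + m))/(m + (S + 7)) = (S + (S*(-5 - S) + m))/(m + (7 + S)) = (S + (m + S*(-5 - S)))/(7 + S + m) = (S + m + S*(-5 - S))/(7 + S + m))
-3394 - B(-124, 1/(112 + 86)) = -3394 - (-124 + 1/(112 + 86) - 1*(-124)*(5 - 124))/(7 - 124 + 1/(112 + 86)) = -3394 - (-124 + 1/198 - 1*(-124)*(-119))/(7 - 124 + 1/198) = -3394 - (-124 + 1/198 - 14756)/(7 - 124 + 1/198) = -3394 - (-2946239)/((-23165/198)*198) = -3394 - (-198)*(-2946239)/(23165*198) = -3394 - 1*2946239/23165 = -3394 - 2946239/23165 = -81568249/23165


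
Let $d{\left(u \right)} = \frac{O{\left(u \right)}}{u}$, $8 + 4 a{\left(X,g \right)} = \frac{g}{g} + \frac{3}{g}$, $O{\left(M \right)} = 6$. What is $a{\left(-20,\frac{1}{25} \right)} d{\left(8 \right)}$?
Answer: $\frac{51}{4} \approx 12.75$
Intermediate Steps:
$a{\left(X,g \right)} = - \frac{7}{4} + \frac{3}{4 g}$ ($a{\left(X,g \right)} = -2 + \frac{\frac{g}{g} + \frac{3}{g}}{4} = -2 + \frac{1 + \frac{3}{g}}{4} = -2 + \left(\frac{1}{4} + \frac{3}{4 g}\right) = - \frac{7}{4} + \frac{3}{4 g}$)
$d{\left(u \right)} = \frac{6}{u}$
$a{\left(-20,\frac{1}{25} \right)} d{\left(8 \right)} = \frac{3 - \frac{7}{25}}{4 \cdot \frac{1}{25}} \cdot \frac{6}{8} = \frac{\frac{1}{\frac{1}{25}} \left(3 - \frac{7}{25}\right)}{4} \cdot 6 \cdot \frac{1}{8} = \frac{1}{4} \cdot 25 \left(3 - \frac{7}{25}\right) \frac{3}{4} = \frac{1}{4} \cdot 25 \cdot \frac{68}{25} \cdot \frac{3}{4} = 17 \cdot \frac{3}{4} = \frac{51}{4}$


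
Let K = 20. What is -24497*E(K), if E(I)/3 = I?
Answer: -1469820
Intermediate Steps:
E(I) = 3*I
-24497*E(K) = -73491*20 = -24497*60 = -1469820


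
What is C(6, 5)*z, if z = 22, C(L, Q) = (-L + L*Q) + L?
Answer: 660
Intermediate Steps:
C(L, Q) = L*Q
C(6, 5)*z = (6*5)*22 = 30*22 = 660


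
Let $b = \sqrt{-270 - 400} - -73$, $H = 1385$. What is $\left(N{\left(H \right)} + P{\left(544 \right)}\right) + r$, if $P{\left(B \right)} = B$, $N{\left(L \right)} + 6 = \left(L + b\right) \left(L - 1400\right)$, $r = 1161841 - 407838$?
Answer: $732671 - 15 i \sqrt{670} \approx 7.3267 \cdot 10^{5} - 388.27 i$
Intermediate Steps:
$r = 754003$ ($r = 1161841 - 407838 = 754003$)
$b = 73 + i \sqrt{670}$ ($b = \sqrt{-670} + 73 = i \sqrt{670} + 73 = 73 + i \sqrt{670} \approx 73.0 + 25.884 i$)
$N{\left(L \right)} = -6 + \left(-1400 + L\right) \left(73 + L + i \sqrt{670}\right)$ ($N{\left(L \right)} = -6 + \left(L + \left(73 + i \sqrt{670}\right)\right) \left(L - 1400\right) = -6 + \left(73 + L + i \sqrt{670}\right) \left(-1400 + L\right) = -6 + \left(-1400 + L\right) \left(73 + L + i \sqrt{670}\right)$)
$\left(N{\left(H \right)} + P{\left(544 \right)}\right) + r = \left(\left(-102206 + 1385^{2} - 1837895 - 1400 i \sqrt{670} + i 1385 \sqrt{670}\right) + 544\right) + 754003 = \left(\left(-102206 + 1918225 - 1837895 - 1400 i \sqrt{670} + 1385 i \sqrt{670}\right) + 544\right) + 754003 = \left(\left(-21876 - 15 i \sqrt{670}\right) + 544\right) + 754003 = \left(-21332 - 15 i \sqrt{670}\right) + 754003 = 732671 - 15 i \sqrt{670}$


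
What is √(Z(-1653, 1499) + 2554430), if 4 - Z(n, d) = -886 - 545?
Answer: 3*√283985 ≈ 1598.7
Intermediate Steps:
Z(n, d) = 1435 (Z(n, d) = 4 - (-886 - 545) = 4 - 1*(-1431) = 4 + 1431 = 1435)
√(Z(-1653, 1499) + 2554430) = √(1435 + 2554430) = √2555865 = 3*√283985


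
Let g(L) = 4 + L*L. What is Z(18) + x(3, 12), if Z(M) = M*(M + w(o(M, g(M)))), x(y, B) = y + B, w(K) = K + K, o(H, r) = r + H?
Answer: 12795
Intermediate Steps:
g(L) = 4 + L²
o(H, r) = H + r
w(K) = 2*K
x(y, B) = B + y
Z(M) = M*(8 + 2*M² + 3*M) (Z(M) = M*(M + 2*(M + (4 + M²))) = M*(M + 2*(4 + M + M²)) = M*(M + (8 + 2*M + 2*M²)) = M*(8 + 2*M² + 3*M))
Z(18) + x(3, 12) = 18*(8 + 2*18² + 3*18) + (12 + 3) = 18*(8 + 2*324 + 54) + 15 = 18*(8 + 648 + 54) + 15 = 18*710 + 15 = 12780 + 15 = 12795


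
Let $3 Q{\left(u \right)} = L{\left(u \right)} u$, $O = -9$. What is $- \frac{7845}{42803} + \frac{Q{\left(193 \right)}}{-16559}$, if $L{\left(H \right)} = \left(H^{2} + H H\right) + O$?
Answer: $- \frac{615741780796}{2126324631} \approx -289.58$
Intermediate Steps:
$L{\left(H \right)} = -9 + 2 H^{2}$ ($L{\left(H \right)} = \left(H^{2} + H H\right) - 9 = \left(H^{2} + H^{2}\right) - 9 = 2 H^{2} - 9 = -9 + 2 H^{2}$)
$Q{\left(u \right)} = \frac{u \left(-9 + 2 u^{2}\right)}{3}$ ($Q{\left(u \right)} = \frac{\left(-9 + 2 u^{2}\right) u}{3} = \frac{u \left(-9 + 2 u^{2}\right)}{3}$)
$- \frac{7845}{42803} + \frac{Q{\left(193 \right)}}{-16559} = - \frac{7845}{42803} + \frac{\frac{1}{3} \cdot 193 \left(-9 + 2 \cdot 193^{2}\right)}{-16559} = \left(-7845\right) \frac{1}{42803} + \frac{1}{3} \cdot 193 \left(-9 + 2 \cdot 37249\right) \left(- \frac{1}{16559}\right) = - \frac{7845}{42803} + \frac{1}{3} \cdot 193 \left(-9 + 74498\right) \left(- \frac{1}{16559}\right) = - \frac{7845}{42803} + \frac{1}{3} \cdot 193 \cdot 74489 \left(- \frac{1}{16559}\right) = - \frac{7845}{42803} + \frac{14376377}{3} \left(- \frac{1}{16559}\right) = - \frac{7845}{42803} - \frac{14376377}{49677} = - \frac{615741780796}{2126324631}$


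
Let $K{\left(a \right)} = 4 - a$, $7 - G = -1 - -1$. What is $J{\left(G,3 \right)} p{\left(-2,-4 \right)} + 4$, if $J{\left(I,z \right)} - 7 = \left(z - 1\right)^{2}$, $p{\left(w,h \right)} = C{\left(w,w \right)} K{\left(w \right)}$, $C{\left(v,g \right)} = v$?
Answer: $-128$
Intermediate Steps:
$G = 7$ ($G = 7 - \left(-1 - -1\right) = 7 - \left(-1 + 1\right) = 7 - 0 = 7 + 0 = 7$)
$p{\left(w,h \right)} = w \left(4 - w\right)$
$J{\left(I,z \right)} = 7 + \left(-1 + z\right)^{2}$ ($J{\left(I,z \right)} = 7 + \left(z - 1\right)^{2} = 7 + \left(-1 + z\right)^{2}$)
$J{\left(G,3 \right)} p{\left(-2,-4 \right)} + 4 = \left(7 + \left(-1 + 3\right)^{2}\right) \left(- 2 \left(4 - -2\right)\right) + 4 = \left(7 + 2^{2}\right) \left(- 2 \left(4 + 2\right)\right) + 4 = \left(7 + 4\right) \left(\left(-2\right) 6\right) + 4 = 11 \left(-12\right) + 4 = -132 + 4 = -128$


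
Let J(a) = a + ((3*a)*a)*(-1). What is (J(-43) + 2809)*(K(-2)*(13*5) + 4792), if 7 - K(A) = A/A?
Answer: -14411142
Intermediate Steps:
K(A) = 6 (K(A) = 7 - A/A = 7 - 1*1 = 7 - 1 = 6)
J(a) = a - 3*a² (J(a) = a + (3*a²)*(-1) = a - 3*a²)
(J(-43) + 2809)*(K(-2)*(13*5) + 4792) = (-43*(1 - 3*(-43)) + 2809)*(6*(13*5) + 4792) = (-43*(1 + 129) + 2809)*(6*65 + 4792) = (-43*130 + 2809)*(390 + 4792) = (-5590 + 2809)*5182 = -2781*5182 = -14411142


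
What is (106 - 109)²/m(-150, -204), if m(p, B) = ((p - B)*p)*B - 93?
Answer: 3/550769 ≈ 5.4469e-6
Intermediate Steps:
m(p, B) = -93 + B*p*(p - B) (m(p, B) = (p*(p - B))*B - 93 = B*p*(p - B) - 93 = -93 + B*p*(p - B))
(106 - 109)²/m(-150, -204) = (106 - 109)²/(-93 - 204*(-150)² - 1*(-150)*(-204)²) = (-3)²/(-93 - 204*22500 - 1*(-150)*41616) = 9/(-93 - 4590000 + 6242400) = 9/1652307 = 9*(1/1652307) = 3/550769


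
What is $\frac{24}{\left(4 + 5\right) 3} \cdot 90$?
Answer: $80$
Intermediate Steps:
$\frac{24}{\left(4 + 5\right) 3} \cdot 90 = \frac{24}{9 \cdot 3} \cdot 90 = \frac{24}{27} \cdot 90 = 24 \cdot \frac{1}{27} \cdot 90 = \frac{8}{9} \cdot 90 = 80$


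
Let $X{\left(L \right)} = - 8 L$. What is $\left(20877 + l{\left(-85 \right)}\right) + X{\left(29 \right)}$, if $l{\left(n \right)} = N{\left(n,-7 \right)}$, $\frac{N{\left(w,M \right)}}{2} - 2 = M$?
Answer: $20635$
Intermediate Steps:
$N{\left(w,M \right)} = 4 + 2 M$
$l{\left(n \right)} = -10$ ($l{\left(n \right)} = 4 + 2 \left(-7\right) = 4 - 14 = -10$)
$\left(20877 + l{\left(-85 \right)}\right) + X{\left(29 \right)} = \left(20877 - 10\right) - 232 = 20867 - 232 = 20635$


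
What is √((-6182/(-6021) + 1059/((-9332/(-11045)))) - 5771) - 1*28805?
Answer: -28805 + I*√396090141669133041/9364662 ≈ -28805.0 + 67.206*I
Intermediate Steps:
√((-6182/(-6021) + 1059/((-9332/(-11045)))) - 5771) - 1*28805 = √((-6182*(-1/6021) + 1059/((-9332*(-1/11045)))) - 5771) - 28805 = √((6182/6021 + 1059/(9332/11045)) - 5771) - 28805 = √((6182/6021 + 1059*(11045/9332)) - 5771) - 28805 = √((6182/6021 + 11696655/9332) - 5771) - 28805 = √(70483250179/56187972 - 5771) - 28805 = √(-253777536233/56187972) - 28805 = I*√396090141669133041/9364662 - 28805 = -28805 + I*√396090141669133041/9364662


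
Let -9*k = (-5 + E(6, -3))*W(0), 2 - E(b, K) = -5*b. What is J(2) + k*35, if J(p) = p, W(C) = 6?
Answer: -628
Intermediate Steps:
E(b, K) = 2 + 5*b (E(b, K) = 2 - (-5)*b = 2 + 5*b)
k = -18 (k = -(-5 + (2 + 5*6))*6/9 = -(-5 + (2 + 30))*6/9 = -(-5 + 32)*6/9 = -3*6 = -⅑*162 = -18)
J(2) + k*35 = 2 - 18*35 = 2 - 630 = -628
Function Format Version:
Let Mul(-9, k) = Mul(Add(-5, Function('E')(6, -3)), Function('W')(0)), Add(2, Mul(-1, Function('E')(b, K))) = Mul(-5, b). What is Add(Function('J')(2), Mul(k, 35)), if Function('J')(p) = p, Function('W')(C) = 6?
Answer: -628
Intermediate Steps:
Function('E')(b, K) = Add(2, Mul(5, b)) (Function('E')(b, K) = Add(2, Mul(-1, Mul(-5, b))) = Add(2, Mul(5, b)))
k = -18 (k = Mul(Rational(-1, 9), Mul(Add(-5, Add(2, Mul(5, 6))), 6)) = Mul(Rational(-1, 9), Mul(Add(-5, Add(2, 30)), 6)) = Mul(Rational(-1, 9), Mul(Add(-5, 32), 6)) = Mul(Rational(-1, 9), Mul(27, 6)) = Mul(Rational(-1, 9), 162) = -18)
Add(Function('J')(2), Mul(k, 35)) = Add(2, Mul(-18, 35)) = Add(2, -630) = -628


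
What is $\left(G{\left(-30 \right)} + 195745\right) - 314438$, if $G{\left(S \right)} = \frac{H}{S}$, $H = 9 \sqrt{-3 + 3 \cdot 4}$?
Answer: $- \frac{1186939}{10} \approx -1.1869 \cdot 10^{5}$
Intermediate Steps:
$H = 27$ ($H = 9 \sqrt{-3 + 12} = 9 \sqrt{9} = 9 \cdot 3 = 27$)
$G{\left(S \right)} = \frac{27}{S}$
$\left(G{\left(-30 \right)} + 195745\right) - 314438 = \left(\frac{27}{-30} + 195745\right) - 314438 = \left(27 \left(- \frac{1}{30}\right) + 195745\right) - 314438 = \left(- \frac{9}{10} + 195745\right) - 314438 = \frac{1957441}{10} - 314438 = - \frac{1186939}{10}$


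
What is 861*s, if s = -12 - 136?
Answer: -127428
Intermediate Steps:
s = -148
861*s = 861*(-148) = -127428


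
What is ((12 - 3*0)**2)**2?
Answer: 20736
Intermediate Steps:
((12 - 3*0)**2)**2 = ((12 + 0)**2)**2 = (12**2)**2 = 144**2 = 20736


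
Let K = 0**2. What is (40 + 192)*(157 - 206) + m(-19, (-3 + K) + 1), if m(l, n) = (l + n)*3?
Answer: -11431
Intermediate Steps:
K = 0
m(l, n) = 3*l + 3*n
(40 + 192)*(157 - 206) + m(-19, (-3 + K) + 1) = (40 + 192)*(157 - 206) + (3*(-19) + 3*((-3 + 0) + 1)) = 232*(-49) + (-57 + 3*(-3 + 1)) = -11368 + (-57 + 3*(-2)) = -11368 + (-57 - 6) = -11368 - 63 = -11431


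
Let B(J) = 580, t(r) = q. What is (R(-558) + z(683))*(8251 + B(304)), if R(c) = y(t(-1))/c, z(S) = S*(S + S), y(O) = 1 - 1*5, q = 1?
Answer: 2298716929984/279 ≈ 8.2391e+9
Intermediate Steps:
t(r) = 1
y(O) = -4 (y(O) = 1 - 5 = -4)
z(S) = 2*S**2 (z(S) = S*(2*S) = 2*S**2)
R(c) = -4/c
(R(-558) + z(683))*(8251 + B(304)) = (-4/(-558) + 2*683**2)*(8251 + 580) = (-4*(-1/558) + 2*466489)*8831 = (2/279 + 932978)*8831 = (260300864/279)*8831 = 2298716929984/279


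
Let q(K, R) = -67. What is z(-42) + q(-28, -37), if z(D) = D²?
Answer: 1697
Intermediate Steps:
z(-42) + q(-28, -37) = (-42)² - 67 = 1764 - 67 = 1697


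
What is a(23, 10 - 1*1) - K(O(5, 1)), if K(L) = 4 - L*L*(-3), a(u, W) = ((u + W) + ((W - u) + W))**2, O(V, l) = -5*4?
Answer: -475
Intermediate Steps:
O(V, l) = -20
a(u, W) = 9*W**2 (a(u, W) = ((W + u) + (-u + 2*W))**2 = (3*W)**2 = 9*W**2)
K(L) = 4 + 3*L**2 (K(L) = 4 - L**2*(-3) = 4 - (-3)*L**2 = 4 + 3*L**2)
a(23, 10 - 1*1) - K(O(5, 1)) = 9*(10 - 1*1)**2 - (4 + 3*(-20)**2) = 9*(10 - 1)**2 - (4 + 3*400) = 9*9**2 - (4 + 1200) = 9*81 - 1*1204 = 729 - 1204 = -475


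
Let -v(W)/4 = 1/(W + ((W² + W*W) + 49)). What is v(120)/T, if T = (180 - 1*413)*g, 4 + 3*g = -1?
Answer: -12/33748885 ≈ -3.5557e-7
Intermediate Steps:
g = -5/3 (g = -4/3 + (⅓)*(-1) = -4/3 - ⅓ = -5/3 ≈ -1.6667)
T = 1165/3 (T = (180 - 1*413)*(-5/3) = (180 - 413)*(-5/3) = -233*(-5/3) = 1165/3 ≈ 388.33)
v(W) = -4/(49 + W + 2*W²) (v(W) = -4/(W + ((W² + W*W) + 49)) = -4/(W + ((W² + W²) + 49)) = -4/(W + (2*W² + 49)) = -4/(W + (49 + 2*W²)) = -4/(49 + W + 2*W²))
v(120)/T = (-4/(49 + 120 + 2*120²))/(1165/3) = -4/(49 + 120 + 2*14400)*(3/1165) = -4/(49 + 120 + 28800)*(3/1165) = -4/28969*(3/1165) = -4*1/28969*(3/1165) = -4/28969*3/1165 = -12/33748885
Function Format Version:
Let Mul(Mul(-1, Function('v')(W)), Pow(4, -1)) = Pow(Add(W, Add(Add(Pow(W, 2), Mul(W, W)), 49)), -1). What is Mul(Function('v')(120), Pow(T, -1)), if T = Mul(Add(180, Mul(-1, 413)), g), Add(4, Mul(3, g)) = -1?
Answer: Rational(-12, 33748885) ≈ -3.5557e-7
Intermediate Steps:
g = Rational(-5, 3) (g = Add(Rational(-4, 3), Mul(Rational(1, 3), -1)) = Add(Rational(-4, 3), Rational(-1, 3)) = Rational(-5, 3) ≈ -1.6667)
T = Rational(1165, 3) (T = Mul(Add(180, Mul(-1, 413)), Rational(-5, 3)) = Mul(Add(180, -413), Rational(-5, 3)) = Mul(-233, Rational(-5, 3)) = Rational(1165, 3) ≈ 388.33)
Function('v')(W) = Mul(-4, Pow(Add(49, W, Mul(2, Pow(W, 2))), -1)) (Function('v')(W) = Mul(-4, Pow(Add(W, Add(Add(Pow(W, 2), Mul(W, W)), 49)), -1)) = Mul(-4, Pow(Add(W, Add(Add(Pow(W, 2), Pow(W, 2)), 49)), -1)) = Mul(-4, Pow(Add(W, Add(Mul(2, Pow(W, 2)), 49)), -1)) = Mul(-4, Pow(Add(W, Add(49, Mul(2, Pow(W, 2)))), -1)) = Mul(-4, Pow(Add(49, W, Mul(2, Pow(W, 2))), -1)))
Mul(Function('v')(120), Pow(T, -1)) = Mul(Mul(-4, Pow(Add(49, 120, Mul(2, Pow(120, 2))), -1)), Pow(Rational(1165, 3), -1)) = Mul(Mul(-4, Pow(Add(49, 120, Mul(2, 14400)), -1)), Rational(3, 1165)) = Mul(Mul(-4, Pow(Add(49, 120, 28800), -1)), Rational(3, 1165)) = Mul(Mul(-4, Pow(28969, -1)), Rational(3, 1165)) = Mul(Mul(-4, Rational(1, 28969)), Rational(3, 1165)) = Mul(Rational(-4, 28969), Rational(3, 1165)) = Rational(-12, 33748885)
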